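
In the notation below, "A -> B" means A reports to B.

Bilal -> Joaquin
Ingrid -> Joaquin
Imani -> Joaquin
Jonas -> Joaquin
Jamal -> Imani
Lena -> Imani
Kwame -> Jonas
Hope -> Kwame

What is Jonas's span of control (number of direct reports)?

1

Jonas directly manages Kwame. That is 1 direct report.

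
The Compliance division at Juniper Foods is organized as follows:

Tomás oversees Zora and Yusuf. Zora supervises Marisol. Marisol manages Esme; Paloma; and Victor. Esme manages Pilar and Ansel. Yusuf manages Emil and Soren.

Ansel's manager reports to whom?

Ansel reports to Esme, and Esme reports to Marisol. So Ansel's skip-level manager is Marisol.

Marisol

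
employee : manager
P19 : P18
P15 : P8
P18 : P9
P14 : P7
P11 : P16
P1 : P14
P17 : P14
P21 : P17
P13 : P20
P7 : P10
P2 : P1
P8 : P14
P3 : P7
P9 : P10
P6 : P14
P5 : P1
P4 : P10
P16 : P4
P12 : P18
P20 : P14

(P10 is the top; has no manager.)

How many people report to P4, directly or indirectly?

P4 directly manages P16. Under P16: P11 (1). That's 2 in total.

2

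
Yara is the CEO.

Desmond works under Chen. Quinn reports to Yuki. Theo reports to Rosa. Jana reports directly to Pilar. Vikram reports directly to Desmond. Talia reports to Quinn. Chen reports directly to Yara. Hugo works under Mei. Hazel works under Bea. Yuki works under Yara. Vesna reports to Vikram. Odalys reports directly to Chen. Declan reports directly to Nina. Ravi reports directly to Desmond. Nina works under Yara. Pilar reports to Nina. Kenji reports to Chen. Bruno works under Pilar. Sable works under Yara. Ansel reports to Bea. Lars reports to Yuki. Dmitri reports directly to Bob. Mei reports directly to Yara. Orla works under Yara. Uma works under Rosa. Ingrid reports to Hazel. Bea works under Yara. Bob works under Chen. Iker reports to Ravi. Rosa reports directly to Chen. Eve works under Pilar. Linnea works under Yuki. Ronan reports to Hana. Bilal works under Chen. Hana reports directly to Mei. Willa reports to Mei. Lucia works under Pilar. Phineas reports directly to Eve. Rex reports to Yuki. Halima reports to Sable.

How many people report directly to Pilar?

4

Pilar directly manages Eve, Lucia, Jana, Bruno. That is 4 direct reports.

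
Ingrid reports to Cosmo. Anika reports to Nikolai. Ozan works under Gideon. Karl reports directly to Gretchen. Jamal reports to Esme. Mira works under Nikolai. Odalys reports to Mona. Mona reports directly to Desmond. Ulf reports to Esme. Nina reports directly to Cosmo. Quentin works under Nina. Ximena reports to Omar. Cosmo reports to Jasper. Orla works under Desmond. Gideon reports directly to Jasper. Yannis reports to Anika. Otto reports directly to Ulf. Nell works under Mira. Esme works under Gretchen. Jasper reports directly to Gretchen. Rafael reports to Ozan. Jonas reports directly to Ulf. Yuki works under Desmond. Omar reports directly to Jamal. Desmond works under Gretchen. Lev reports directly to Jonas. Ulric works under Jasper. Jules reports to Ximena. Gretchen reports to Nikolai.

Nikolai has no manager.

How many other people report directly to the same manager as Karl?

Karl reports to Gretchen. Gretchen's other direct reports are Jasper, Esme, Desmond — 3 peers.

3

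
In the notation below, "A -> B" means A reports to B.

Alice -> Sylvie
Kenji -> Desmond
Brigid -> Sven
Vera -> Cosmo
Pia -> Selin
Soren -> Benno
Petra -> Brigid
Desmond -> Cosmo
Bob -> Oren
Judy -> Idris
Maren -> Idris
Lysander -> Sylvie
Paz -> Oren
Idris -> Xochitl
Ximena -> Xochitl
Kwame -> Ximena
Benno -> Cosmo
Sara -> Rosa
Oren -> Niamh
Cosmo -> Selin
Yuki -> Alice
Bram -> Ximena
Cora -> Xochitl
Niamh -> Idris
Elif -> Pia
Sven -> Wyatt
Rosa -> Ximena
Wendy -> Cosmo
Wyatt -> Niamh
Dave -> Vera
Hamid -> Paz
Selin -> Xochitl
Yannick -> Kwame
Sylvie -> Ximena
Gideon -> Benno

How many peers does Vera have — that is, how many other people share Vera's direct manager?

Vera reports to Cosmo. Cosmo's other direct reports are Desmond, Benno, Wendy — 3 peers.

3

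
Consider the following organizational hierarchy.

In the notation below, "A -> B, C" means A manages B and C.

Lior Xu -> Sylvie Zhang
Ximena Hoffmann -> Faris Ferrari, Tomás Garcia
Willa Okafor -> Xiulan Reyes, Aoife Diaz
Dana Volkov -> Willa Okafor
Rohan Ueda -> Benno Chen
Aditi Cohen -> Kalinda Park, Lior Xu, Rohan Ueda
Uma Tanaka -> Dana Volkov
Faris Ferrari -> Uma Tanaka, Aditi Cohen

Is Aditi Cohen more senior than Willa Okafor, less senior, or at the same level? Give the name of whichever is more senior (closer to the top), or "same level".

Aditi Cohen is 2 levels below Ximena Hoffmann; Willa Okafor is 4. Aditi Cohen is higher.

Aditi Cohen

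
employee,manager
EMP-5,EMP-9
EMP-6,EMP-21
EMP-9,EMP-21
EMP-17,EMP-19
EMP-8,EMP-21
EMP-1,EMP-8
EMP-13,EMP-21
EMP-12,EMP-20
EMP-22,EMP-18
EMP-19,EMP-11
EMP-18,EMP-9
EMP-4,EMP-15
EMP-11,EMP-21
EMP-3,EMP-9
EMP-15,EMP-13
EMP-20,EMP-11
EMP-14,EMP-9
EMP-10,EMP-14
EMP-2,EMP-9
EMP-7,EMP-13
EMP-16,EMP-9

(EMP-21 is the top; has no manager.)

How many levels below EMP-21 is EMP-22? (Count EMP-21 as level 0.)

Chain from EMP-22 up to EMP-21: EMP-22 → EMP-18 → EMP-9 → EMP-21. That is 3 steps up, so EMP-22 is 3 levels below EMP-21.

3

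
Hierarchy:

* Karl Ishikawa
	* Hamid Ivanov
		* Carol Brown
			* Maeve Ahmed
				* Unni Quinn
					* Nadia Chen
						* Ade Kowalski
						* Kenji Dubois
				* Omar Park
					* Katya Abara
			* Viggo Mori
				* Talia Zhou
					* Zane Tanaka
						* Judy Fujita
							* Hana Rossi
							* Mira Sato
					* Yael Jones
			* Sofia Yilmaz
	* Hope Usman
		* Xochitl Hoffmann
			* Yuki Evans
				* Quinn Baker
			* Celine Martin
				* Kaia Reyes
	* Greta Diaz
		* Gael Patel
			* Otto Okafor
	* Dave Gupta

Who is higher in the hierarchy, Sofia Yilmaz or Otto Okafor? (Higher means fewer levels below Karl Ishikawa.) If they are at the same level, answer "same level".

same level

Both Sofia Yilmaz and Otto Okafor are 3 levels below Karl Ishikawa.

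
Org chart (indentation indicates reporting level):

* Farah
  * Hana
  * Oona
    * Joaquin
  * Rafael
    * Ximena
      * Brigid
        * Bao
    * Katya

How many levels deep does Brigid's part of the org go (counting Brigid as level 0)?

1

The longest chain under Brigid runs Brigid → Bao, which is 1 level below Brigid.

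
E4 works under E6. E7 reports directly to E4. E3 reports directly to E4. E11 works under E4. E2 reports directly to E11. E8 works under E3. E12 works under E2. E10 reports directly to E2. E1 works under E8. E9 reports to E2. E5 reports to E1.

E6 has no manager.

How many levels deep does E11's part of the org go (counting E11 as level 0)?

The longest chain under E11 runs E11 → E2 → E9, which is 2 levels below E11.

2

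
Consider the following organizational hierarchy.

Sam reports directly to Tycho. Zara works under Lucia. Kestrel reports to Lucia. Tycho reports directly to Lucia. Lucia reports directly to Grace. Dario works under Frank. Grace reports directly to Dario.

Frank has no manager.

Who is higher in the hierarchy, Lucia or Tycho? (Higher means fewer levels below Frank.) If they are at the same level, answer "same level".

Lucia

Lucia is 3 levels below Frank; Tycho is 4. Lucia is higher.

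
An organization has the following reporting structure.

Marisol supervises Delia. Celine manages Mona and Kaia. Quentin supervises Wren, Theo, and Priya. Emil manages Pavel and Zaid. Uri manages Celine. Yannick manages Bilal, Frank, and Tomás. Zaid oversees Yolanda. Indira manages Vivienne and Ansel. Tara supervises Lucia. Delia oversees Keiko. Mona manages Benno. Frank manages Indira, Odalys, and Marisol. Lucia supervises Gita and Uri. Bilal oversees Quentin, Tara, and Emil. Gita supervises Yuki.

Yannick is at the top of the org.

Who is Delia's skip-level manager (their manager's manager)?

Frank

Delia reports to Marisol, and Marisol reports to Frank. So Delia's skip-level manager is Frank.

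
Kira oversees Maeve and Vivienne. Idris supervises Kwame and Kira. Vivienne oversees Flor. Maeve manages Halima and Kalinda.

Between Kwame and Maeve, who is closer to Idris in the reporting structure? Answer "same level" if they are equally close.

Kwame is 1 level below Idris; Maeve is 2. Kwame is higher.

Kwame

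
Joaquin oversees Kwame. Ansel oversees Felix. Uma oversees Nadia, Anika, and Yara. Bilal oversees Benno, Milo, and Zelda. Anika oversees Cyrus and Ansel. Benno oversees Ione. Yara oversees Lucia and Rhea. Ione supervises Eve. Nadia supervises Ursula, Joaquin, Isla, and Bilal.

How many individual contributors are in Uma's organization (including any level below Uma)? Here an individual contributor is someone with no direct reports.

10

The people in Uma's organization with no one reporting to them are Cyrus, Felix, Ursula, Kwame, Isla, Zelda, Milo, Eve, Rhea, Lucia. That is 10.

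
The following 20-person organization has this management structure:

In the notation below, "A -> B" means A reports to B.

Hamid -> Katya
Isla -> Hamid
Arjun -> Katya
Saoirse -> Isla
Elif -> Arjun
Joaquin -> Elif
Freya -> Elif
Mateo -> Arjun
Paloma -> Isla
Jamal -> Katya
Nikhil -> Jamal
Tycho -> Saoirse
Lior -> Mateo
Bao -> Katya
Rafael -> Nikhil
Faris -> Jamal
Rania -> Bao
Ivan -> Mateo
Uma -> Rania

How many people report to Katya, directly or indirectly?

19

Katya directly manages Hamid, Arjun, Jamal, Bao. Under Hamid: Isla, Paloma, Saoirse, Tycho (4). Under Arjun: Mateo, Ivan, Lior, Elif, Freya, Joaquin (6). Under Jamal: Faris, Nikhil, Rafael (3). Under Bao: Rania, Uma (2). So Katya's organization is 4 direct reports plus everyone under them: 5 + 7 + 4 + 3 = 19.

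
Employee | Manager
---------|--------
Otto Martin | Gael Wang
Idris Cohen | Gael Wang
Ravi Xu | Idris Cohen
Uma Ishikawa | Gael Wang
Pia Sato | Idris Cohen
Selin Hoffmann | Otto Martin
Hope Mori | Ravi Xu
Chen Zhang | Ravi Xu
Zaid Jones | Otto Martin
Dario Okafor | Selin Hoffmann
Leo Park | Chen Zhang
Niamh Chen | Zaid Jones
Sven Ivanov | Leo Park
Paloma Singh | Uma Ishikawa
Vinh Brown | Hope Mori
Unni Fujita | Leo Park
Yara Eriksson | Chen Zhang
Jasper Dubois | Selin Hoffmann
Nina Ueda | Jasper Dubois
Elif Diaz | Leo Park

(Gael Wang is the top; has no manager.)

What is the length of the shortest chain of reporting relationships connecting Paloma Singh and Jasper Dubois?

Paloma Singh is 2 levels below Gael Wang, and Jasper Dubois is 3 levels below Gael Wang (their lowest common manager). The shortest path runs up from Paloma Singh to Gael Wang and back down to Jasper Dubois: 2 + 3 = 5 links.

5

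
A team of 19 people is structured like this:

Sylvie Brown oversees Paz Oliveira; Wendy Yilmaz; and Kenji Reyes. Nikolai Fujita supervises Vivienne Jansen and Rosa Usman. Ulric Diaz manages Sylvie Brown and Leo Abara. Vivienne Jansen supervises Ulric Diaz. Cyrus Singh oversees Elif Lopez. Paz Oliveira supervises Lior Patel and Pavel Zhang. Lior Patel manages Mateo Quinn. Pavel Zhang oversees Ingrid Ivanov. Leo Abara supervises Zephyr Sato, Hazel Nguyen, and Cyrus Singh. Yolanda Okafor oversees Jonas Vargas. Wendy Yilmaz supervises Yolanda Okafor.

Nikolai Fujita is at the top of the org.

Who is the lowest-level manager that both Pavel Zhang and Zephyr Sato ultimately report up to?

Pavel Zhang's chain of managers is Paz Oliveira, Sylvie Brown, Ulric Diaz, Vivienne Jansen, Nikolai Fujita. Zephyr Sato's chain of managers is Leo Abara, Ulric Diaz, Vivienne Jansen, Nikolai Fujita. The first manager that appears in both chains is Ulric Diaz.

Ulric Diaz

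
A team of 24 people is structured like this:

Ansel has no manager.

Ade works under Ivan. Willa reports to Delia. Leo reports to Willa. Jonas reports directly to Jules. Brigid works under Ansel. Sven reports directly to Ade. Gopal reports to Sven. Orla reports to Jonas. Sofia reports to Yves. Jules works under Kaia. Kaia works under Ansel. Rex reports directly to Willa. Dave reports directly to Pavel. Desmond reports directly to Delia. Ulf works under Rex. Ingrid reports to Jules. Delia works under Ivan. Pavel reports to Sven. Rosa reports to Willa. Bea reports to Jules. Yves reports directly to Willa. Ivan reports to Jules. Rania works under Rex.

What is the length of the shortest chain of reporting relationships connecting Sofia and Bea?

6

Sofia is 5 levels below Jules, and Bea is 1 level below Jules (their lowest common manager). The shortest path runs up from Sofia to Jules and back down to Bea: 5 + 1 = 6 links.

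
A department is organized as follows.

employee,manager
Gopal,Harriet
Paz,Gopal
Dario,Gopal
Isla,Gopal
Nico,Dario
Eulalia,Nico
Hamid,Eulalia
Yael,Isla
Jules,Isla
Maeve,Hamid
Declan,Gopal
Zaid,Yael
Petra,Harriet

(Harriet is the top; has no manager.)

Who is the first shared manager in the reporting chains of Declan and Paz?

Gopal

Declan's chain of managers is Gopal, Harriet. Paz's chain of managers is Gopal, Harriet. The first manager that appears in both chains is Gopal.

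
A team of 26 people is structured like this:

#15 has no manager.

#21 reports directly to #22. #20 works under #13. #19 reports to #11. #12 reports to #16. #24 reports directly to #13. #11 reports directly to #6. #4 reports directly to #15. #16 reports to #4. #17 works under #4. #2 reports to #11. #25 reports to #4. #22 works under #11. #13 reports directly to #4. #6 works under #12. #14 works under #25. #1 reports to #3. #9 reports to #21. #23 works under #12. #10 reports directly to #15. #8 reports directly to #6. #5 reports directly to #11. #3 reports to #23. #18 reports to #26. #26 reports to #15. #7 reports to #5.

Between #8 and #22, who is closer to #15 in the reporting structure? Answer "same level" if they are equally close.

#8

#8 is 5 levels below #15; #22 is 6. #8 is higher.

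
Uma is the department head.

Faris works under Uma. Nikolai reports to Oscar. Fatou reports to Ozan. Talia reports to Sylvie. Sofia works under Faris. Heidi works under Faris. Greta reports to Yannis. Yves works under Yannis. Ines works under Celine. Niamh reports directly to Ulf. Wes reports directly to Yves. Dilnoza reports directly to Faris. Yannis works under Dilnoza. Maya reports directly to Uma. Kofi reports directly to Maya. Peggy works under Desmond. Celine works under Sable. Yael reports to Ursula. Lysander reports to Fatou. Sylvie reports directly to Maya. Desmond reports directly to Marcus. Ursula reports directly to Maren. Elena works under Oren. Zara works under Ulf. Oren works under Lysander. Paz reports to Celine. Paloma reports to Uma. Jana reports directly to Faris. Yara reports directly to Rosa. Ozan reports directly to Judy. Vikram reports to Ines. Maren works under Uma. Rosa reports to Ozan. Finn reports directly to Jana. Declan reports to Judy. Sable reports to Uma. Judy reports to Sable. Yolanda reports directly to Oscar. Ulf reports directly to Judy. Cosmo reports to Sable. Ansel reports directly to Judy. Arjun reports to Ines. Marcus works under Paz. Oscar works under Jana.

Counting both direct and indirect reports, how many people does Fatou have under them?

Fatou directly manages Lysander. Under Lysander: Oren, Elena (2). That's 3 in total.

3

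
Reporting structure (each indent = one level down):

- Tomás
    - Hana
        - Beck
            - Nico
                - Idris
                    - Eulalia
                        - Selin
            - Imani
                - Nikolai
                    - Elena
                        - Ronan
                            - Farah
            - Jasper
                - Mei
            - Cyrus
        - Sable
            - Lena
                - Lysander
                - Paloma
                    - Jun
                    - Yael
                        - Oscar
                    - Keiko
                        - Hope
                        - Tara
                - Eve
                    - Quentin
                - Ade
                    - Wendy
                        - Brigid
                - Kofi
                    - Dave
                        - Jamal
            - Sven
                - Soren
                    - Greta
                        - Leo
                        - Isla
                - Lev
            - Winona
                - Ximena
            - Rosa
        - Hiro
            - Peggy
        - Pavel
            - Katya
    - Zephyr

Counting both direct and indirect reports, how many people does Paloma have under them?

Paloma directly manages Jun, Yael, Keiko. Jun has no reports. Under Yael: Oscar (1). Under Keiko: Tara, Hope (2). So Paloma's organization is 3 direct reports plus everyone under them: 1 + 2 + 3 = 6.

6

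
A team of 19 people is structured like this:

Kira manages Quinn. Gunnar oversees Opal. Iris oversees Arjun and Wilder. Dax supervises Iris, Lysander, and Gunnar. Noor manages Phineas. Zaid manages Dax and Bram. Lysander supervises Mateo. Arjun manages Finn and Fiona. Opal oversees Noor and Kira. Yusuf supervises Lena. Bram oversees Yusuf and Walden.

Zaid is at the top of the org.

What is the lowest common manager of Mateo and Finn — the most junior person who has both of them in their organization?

Dax

Mateo's chain of managers is Lysander, Dax, Zaid. Finn's chain of managers is Arjun, Iris, Dax, Zaid. The first manager that appears in both chains is Dax.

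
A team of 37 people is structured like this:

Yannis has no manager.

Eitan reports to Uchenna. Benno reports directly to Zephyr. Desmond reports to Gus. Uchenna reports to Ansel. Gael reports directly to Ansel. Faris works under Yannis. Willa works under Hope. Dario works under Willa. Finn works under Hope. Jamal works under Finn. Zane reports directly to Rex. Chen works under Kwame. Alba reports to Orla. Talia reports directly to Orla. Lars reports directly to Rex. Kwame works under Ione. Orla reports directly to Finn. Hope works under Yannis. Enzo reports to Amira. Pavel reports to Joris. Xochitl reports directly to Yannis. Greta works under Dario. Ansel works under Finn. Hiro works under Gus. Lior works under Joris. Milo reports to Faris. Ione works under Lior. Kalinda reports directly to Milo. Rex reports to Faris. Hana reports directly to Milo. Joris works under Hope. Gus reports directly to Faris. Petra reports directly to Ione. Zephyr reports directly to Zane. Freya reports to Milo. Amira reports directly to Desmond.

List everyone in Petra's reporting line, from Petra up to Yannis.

Petra -> Ione -> Lior -> Joris -> Hope -> Yannis

Petra reports to Ione. Ione reports to Lior. Lior reports to Joris. Joris reports to Hope. Hope reports to Yannis. Yannis is at the top.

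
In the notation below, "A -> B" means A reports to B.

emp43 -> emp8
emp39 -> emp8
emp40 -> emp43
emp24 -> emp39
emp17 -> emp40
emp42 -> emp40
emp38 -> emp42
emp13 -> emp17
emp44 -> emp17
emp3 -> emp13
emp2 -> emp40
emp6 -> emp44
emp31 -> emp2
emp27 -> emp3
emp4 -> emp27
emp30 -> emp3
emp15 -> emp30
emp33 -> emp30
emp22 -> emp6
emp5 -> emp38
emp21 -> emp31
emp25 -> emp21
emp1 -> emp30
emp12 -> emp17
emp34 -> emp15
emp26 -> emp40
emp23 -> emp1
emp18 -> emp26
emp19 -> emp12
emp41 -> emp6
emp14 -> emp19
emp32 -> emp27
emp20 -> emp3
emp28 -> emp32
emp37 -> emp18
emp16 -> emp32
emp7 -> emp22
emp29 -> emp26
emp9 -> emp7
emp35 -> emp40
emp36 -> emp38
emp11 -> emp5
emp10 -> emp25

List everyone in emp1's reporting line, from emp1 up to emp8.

emp1 reports to emp30. emp30 reports to emp3. emp3 reports to emp13. emp13 reports to emp17. emp17 reports to emp40. emp40 reports to emp43. emp43 reports to emp8. emp8 is at the top.

emp1 -> emp30 -> emp3 -> emp13 -> emp17 -> emp40 -> emp43 -> emp8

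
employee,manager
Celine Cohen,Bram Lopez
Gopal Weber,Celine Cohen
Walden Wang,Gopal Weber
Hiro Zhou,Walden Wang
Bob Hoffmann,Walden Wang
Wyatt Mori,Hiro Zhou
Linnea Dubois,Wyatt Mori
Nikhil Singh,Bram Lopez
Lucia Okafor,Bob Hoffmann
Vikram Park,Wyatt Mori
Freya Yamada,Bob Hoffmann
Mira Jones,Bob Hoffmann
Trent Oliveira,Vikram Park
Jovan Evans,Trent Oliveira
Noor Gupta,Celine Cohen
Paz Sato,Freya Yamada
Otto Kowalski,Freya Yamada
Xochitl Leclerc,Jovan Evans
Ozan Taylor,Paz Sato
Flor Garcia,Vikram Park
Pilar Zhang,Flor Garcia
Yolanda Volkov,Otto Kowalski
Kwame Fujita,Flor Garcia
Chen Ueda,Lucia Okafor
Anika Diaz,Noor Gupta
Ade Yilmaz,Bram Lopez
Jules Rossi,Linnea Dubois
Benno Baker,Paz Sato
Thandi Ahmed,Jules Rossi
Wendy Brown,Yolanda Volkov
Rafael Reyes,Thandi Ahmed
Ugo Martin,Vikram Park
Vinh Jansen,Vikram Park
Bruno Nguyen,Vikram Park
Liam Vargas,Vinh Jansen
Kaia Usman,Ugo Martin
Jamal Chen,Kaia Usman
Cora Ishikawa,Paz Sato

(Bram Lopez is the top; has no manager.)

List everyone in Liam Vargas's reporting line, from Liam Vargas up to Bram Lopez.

Liam Vargas -> Vinh Jansen -> Vikram Park -> Wyatt Mori -> Hiro Zhou -> Walden Wang -> Gopal Weber -> Celine Cohen -> Bram Lopez

Liam Vargas reports to Vinh Jansen. Vinh Jansen reports to Vikram Park. Vikram Park reports to Wyatt Mori. Wyatt Mori reports to Hiro Zhou. Hiro Zhou reports to Walden Wang. Walden Wang reports to Gopal Weber. Gopal Weber reports to Celine Cohen. Celine Cohen reports to Bram Lopez. Bram Lopez is at the top.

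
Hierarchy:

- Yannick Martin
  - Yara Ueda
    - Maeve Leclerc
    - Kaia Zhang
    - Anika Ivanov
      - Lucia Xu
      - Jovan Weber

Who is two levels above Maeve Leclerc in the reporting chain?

Maeve Leclerc reports to Yara Ueda, and Yara Ueda reports to Yannick Martin. So Maeve Leclerc's skip-level manager is Yannick Martin.

Yannick Martin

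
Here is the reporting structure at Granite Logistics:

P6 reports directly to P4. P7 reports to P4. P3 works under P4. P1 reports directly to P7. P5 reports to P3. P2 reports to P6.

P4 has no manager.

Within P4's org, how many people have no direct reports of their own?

The people in P4's organization with no one reporting to them are P2, P5, P1. That is 3.

3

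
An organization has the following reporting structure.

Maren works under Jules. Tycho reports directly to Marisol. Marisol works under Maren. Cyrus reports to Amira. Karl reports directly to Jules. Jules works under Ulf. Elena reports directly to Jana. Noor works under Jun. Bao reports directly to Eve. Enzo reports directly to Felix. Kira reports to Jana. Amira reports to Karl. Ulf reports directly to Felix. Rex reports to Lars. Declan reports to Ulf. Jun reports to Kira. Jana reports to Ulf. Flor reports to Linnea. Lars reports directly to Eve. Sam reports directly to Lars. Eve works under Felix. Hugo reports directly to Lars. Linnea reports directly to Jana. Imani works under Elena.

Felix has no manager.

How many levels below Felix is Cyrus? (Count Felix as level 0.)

5

Chain from Cyrus up to Felix: Cyrus → Amira → Karl → Jules → Ulf → Felix. That is 5 steps up, so Cyrus is 5 levels below Felix.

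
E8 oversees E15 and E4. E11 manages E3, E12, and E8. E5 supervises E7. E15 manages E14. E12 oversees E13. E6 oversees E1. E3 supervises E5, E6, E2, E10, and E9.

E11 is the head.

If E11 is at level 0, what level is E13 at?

2

Chain from E13 up to E11: E13 → E12 → E11. That is 2 steps up, so E13 is 2 levels below E11.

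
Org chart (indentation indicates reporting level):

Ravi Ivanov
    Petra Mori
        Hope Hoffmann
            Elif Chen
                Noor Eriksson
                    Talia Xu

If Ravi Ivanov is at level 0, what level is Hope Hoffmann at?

Chain from Hope Hoffmann up to Ravi Ivanov: Hope Hoffmann → Petra Mori → Ravi Ivanov. That is 2 steps up, so Hope Hoffmann is 2 levels below Ravi Ivanov.

2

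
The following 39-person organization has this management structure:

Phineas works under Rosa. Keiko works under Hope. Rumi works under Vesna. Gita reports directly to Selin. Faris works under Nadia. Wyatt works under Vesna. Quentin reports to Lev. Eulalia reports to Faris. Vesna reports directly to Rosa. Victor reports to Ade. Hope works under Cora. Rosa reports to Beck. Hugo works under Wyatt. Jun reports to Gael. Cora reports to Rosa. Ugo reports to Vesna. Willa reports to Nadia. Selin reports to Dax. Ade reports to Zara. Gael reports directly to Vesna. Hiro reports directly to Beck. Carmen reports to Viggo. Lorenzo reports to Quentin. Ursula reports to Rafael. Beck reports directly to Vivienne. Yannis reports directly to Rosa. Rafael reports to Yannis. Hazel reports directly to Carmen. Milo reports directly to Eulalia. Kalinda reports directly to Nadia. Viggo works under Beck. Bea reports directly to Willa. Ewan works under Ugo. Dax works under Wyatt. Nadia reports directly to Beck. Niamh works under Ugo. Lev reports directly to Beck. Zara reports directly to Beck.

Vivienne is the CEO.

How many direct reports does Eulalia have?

Eulalia directly manages Milo. That is 1 direct report.

1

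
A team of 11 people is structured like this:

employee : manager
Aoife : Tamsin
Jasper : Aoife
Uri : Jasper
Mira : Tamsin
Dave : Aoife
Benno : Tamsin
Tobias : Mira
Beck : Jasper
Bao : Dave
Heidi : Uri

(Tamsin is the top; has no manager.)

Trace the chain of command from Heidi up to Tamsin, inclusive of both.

Heidi -> Uri -> Jasper -> Aoife -> Tamsin

Heidi reports to Uri. Uri reports to Jasper. Jasper reports to Aoife. Aoife reports to Tamsin. Tamsin is at the top.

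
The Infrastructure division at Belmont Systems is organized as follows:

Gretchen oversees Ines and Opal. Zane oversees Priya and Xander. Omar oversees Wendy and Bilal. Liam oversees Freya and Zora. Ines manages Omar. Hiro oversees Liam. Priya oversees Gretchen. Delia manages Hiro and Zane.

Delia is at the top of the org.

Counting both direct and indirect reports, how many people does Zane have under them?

8

Zane directly manages Priya, Xander. Under Priya: Gretchen, Opal, Ines, Omar, Bilal, Wendy (6). Xander has no reports. So Zane's organization is 2 direct reports plus everyone under them: 7 + 1 = 8.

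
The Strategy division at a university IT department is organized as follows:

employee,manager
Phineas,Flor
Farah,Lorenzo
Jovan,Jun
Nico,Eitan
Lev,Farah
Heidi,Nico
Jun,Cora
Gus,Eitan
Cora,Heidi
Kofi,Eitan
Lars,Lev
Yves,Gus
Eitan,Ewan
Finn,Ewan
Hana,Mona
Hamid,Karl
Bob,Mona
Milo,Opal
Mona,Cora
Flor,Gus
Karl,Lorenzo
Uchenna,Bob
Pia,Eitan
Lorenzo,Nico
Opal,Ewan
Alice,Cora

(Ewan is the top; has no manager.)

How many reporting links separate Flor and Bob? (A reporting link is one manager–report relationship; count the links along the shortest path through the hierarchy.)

Flor is 2 levels below Eitan, and Bob is 5 levels below Eitan (their lowest common manager). The shortest path runs up from Flor to Eitan and back down to Bob: 2 + 5 = 7 links.

7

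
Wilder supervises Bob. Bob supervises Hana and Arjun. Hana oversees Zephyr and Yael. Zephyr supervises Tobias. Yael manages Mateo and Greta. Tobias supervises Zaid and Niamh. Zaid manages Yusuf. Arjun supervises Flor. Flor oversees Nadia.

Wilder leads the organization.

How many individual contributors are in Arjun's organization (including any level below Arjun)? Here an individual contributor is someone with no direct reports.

The only person in Arjun's organization with no one reporting to them is Nadia. That is 1.

1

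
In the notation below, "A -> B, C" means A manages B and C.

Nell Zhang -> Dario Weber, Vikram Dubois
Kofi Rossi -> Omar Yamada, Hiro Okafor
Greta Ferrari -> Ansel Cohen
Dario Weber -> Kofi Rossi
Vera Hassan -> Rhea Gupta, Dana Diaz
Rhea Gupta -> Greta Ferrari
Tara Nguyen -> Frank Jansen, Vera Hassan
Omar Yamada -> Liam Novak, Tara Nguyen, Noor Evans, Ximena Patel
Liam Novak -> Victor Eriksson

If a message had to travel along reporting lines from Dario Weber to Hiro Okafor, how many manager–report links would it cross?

Hiro Okafor is in Dario Weber's organization: the chain from Hiro Okafor up to Dario Weber is Hiro Okafor → Kofi Rossi → Dario Weber, which is 2 links.

2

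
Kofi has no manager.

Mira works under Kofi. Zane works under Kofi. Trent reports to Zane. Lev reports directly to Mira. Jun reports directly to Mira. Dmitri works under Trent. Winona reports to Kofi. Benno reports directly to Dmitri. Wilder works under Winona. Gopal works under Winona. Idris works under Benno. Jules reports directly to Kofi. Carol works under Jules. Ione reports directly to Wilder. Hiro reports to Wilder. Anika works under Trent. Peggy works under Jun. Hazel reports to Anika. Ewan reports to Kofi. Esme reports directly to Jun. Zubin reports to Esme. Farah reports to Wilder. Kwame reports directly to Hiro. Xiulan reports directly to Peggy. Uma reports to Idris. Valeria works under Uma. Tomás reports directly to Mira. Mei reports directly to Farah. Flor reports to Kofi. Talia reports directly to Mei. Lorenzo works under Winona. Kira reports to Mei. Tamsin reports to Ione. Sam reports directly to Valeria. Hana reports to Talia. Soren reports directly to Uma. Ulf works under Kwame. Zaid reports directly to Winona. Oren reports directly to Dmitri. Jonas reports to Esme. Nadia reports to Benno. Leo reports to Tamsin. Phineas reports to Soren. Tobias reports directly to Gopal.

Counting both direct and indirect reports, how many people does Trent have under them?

12

Trent directly manages Dmitri, Anika. Under Dmitri: Oren, Benno, Nadia, Idris, Uma, Soren, Phineas, Valeria, Sam (9). Under Anika: Hazel (1). So Trent's organization is 2 direct reports plus everyone under them: 10 + 2 = 12.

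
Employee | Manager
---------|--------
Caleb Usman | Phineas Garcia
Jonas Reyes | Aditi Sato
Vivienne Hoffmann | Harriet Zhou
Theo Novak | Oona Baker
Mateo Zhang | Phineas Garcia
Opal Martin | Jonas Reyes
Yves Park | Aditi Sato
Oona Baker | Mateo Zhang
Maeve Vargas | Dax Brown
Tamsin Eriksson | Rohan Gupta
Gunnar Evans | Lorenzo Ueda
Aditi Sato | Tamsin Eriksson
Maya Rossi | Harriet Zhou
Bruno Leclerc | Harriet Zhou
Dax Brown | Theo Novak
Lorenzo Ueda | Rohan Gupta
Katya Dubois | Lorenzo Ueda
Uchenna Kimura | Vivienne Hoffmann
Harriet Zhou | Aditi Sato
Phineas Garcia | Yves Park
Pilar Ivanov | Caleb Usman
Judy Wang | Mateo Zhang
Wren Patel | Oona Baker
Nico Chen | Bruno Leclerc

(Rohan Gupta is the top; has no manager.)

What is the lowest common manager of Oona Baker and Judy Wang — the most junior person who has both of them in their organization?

Mateo Zhang

Oona Baker's chain of managers is Mateo Zhang, Phineas Garcia, Yves Park, Aditi Sato, Tamsin Eriksson, Rohan Gupta. Judy Wang's chain of managers is Mateo Zhang, Phineas Garcia, Yves Park, Aditi Sato, Tamsin Eriksson, Rohan Gupta. The first manager that appears in both chains is Mateo Zhang.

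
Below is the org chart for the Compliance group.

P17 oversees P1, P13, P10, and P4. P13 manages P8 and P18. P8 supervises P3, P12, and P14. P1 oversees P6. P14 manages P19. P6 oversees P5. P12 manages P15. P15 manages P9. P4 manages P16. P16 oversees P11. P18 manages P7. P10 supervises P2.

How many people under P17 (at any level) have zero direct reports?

7

The people in P17's organization with no one reporting to them are P2, P11, P5, P7, P3, P9, P19. That is 7.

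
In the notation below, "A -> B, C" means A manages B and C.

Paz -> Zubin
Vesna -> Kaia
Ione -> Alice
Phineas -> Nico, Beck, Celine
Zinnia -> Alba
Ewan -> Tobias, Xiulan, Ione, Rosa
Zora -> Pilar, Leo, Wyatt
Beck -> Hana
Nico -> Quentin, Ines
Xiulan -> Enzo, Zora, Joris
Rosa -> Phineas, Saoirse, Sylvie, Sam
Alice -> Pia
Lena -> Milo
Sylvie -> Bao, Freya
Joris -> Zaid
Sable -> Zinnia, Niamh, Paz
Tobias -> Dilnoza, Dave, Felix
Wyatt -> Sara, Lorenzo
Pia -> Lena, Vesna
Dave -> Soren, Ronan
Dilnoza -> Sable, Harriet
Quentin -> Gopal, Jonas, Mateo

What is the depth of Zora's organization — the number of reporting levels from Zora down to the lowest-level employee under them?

The longest chain under Zora runs Zora → Wyatt → Lorenzo, which is 2 levels below Zora.

2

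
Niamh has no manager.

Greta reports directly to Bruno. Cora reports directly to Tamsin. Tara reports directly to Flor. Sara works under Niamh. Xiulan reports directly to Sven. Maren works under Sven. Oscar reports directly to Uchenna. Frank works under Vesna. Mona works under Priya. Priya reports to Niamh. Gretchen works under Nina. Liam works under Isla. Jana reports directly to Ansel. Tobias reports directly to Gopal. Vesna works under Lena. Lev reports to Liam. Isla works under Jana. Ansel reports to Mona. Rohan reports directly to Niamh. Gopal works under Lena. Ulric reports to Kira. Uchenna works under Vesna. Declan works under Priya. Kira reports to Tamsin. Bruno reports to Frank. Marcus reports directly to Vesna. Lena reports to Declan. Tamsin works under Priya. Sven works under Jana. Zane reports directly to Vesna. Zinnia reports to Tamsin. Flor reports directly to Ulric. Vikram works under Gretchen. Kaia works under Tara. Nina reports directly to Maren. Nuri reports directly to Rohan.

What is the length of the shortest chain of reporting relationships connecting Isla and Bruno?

Isla is 4 levels below Priya, and Bruno is 5 levels below Priya (their lowest common manager). The shortest path runs up from Isla to Priya and back down to Bruno: 4 + 5 = 9 links.

9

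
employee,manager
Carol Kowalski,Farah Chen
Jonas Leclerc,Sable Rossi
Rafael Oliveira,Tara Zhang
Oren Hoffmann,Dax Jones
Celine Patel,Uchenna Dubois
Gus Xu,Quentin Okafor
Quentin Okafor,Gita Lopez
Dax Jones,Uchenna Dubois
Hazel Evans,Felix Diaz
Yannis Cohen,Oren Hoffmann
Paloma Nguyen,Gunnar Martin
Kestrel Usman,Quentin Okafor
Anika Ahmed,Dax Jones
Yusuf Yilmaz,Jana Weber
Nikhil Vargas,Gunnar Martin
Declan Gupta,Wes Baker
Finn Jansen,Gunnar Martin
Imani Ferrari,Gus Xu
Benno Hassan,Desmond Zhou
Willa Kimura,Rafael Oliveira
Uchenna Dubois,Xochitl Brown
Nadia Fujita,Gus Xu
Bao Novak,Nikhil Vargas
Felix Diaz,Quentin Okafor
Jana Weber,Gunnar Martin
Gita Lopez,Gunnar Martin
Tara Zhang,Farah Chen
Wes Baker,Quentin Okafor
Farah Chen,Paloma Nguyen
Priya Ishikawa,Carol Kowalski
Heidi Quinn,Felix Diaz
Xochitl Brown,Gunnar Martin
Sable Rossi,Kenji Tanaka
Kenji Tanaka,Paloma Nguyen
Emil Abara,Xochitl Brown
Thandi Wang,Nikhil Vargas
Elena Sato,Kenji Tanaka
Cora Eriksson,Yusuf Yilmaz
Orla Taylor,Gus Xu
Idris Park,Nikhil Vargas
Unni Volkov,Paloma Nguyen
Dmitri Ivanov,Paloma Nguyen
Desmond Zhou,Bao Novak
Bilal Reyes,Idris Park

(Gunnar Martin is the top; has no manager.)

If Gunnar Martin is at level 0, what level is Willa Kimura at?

5

Chain from Willa Kimura up to Gunnar Martin: Willa Kimura → Rafael Oliveira → Tara Zhang → Farah Chen → Paloma Nguyen → Gunnar Martin. That is 5 steps up, so Willa Kimura is 5 levels below Gunnar Martin.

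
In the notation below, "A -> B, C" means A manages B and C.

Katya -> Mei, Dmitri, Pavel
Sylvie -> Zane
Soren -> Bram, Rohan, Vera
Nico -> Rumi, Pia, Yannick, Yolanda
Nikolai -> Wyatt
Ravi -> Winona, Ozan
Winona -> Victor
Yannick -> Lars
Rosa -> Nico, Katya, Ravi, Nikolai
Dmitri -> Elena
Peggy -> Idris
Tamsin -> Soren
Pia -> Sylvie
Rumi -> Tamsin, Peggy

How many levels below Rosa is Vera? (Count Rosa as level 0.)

5

Chain from Vera up to Rosa: Vera → Soren → Tamsin → Rumi → Nico → Rosa. That is 5 steps up, so Vera is 5 levels below Rosa.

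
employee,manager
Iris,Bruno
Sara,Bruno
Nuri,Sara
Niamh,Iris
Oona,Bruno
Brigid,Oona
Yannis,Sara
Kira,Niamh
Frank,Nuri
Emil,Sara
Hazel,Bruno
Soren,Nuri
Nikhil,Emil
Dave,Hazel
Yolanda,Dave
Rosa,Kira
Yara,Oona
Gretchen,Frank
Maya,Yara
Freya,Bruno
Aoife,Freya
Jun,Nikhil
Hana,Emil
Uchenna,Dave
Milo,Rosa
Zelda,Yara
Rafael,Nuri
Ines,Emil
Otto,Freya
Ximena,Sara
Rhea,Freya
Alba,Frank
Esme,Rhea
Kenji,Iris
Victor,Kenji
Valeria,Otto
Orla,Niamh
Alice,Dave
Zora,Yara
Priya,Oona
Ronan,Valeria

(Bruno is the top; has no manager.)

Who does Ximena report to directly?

Sara

Ximena reports directly to Sara.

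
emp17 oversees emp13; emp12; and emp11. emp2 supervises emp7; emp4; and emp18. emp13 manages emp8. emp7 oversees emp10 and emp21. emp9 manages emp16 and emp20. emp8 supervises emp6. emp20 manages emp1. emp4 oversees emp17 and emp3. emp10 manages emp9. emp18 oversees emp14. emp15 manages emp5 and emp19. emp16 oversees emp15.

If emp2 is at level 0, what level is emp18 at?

1

Chain from emp18 up to emp2: emp18 → emp2. That is 1 step up, so emp18 is 1 level below emp2.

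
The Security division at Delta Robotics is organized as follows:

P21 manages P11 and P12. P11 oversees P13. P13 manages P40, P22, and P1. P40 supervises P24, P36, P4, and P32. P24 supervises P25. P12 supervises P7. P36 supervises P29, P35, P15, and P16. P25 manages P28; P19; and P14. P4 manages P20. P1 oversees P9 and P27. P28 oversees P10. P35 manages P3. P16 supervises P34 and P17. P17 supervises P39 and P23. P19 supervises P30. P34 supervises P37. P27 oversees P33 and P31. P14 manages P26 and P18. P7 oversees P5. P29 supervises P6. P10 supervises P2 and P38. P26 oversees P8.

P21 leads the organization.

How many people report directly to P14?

2

P14 directly manages P26, P18. That is 2 direct reports.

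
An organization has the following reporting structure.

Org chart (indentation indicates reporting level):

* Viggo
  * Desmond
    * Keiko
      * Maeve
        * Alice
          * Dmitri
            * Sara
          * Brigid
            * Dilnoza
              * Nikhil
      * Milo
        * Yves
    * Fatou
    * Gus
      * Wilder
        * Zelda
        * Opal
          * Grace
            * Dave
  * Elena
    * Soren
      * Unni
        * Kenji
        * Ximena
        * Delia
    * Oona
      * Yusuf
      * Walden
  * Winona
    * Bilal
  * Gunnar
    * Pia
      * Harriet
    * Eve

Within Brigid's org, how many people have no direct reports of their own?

1

The only person in Brigid's organization with no one reporting to them is Nikhil. That is 1.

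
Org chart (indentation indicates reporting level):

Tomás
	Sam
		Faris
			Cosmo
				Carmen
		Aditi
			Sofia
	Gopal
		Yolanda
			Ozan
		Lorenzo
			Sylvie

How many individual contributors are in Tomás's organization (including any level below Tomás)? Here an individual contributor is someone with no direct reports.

4

The people in Tomás's organization with no one reporting to them are Sylvie, Ozan, Sofia, Carmen. That is 4.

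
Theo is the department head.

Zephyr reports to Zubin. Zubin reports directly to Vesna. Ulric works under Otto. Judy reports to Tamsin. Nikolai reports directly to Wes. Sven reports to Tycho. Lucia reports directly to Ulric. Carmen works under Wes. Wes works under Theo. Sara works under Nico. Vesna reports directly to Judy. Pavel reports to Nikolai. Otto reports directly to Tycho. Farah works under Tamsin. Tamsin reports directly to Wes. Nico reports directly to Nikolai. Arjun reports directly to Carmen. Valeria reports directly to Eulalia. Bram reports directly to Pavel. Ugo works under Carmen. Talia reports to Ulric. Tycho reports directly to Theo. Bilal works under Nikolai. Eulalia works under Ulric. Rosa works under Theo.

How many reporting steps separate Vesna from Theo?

4

Chain from Vesna up to Theo: Vesna → Judy → Tamsin → Wes → Theo. That is 4 steps up, so Vesna is 4 levels below Theo.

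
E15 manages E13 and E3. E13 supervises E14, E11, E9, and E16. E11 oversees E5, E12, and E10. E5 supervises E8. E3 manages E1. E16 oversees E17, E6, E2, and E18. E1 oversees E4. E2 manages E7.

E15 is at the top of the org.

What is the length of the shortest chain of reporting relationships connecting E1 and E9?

4

E1 is 2 levels below E15, and E9 is 2 levels below E15 (their lowest common manager). The shortest path runs up from E1 to E15 and back down to E9: 2 + 2 = 4 links.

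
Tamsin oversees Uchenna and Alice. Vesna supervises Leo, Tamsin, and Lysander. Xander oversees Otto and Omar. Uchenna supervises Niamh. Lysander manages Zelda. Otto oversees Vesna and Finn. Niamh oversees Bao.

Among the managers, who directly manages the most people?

Vesna

Direct-report counts: Xander has 2; Otto has 2; Vesna has 3; Lysander has 1; Tamsin has 2; Uchenna has 1; Niamh has 1. The largest is 3, held by Vesna.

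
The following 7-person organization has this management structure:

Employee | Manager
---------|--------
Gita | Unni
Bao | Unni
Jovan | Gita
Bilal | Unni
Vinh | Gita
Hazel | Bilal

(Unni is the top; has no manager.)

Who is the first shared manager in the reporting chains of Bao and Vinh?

Bao's chain of managers is Unni. Vinh's chain of managers is Gita, Unni. The first manager that appears in both chains is Unni.

Unni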